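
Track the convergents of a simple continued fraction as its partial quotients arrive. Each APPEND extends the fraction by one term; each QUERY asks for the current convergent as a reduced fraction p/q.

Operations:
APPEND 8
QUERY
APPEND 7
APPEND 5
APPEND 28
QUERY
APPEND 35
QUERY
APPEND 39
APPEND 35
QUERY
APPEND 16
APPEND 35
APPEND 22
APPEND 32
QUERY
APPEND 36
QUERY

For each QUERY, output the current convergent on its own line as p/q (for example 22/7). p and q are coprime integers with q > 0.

8/1
8261/1015
289428/35561
395647783/48611851
156962337191082/19285410094525
5655542263361029/694876578723832

APPEND 8: p_0 = 8·1 + 0 = 8, q_0 = 8·0 + 1 = 1 → 8/1
APPEND 7: p_1 = 7·8 + 1 = 57, q_1 = 7·1 + 0 = 7 → 57/7
APPEND 5: p_2 = 5·57 + 8 = 293, q_2 = 5·7 + 1 = 36 → 293/36
APPEND 28: p_3 = 28·293 + 57 = 8261, q_3 = 28·36 + 7 = 1015 → 8261/1015
APPEND 35: p_4 = 35·8261 + 293 = 289428, q_4 = 35·1015 + 36 = 35561 → 289428/35561
APPEND 39: p_5 = 39·289428 + 8261 = 11295953, q_5 = 39·35561 + 1015 = 1387894 → 11295953/1387894
APPEND 35: p_6 = 35·11295953 + 289428 = 395647783, q_6 = 35·1387894 + 35561 = 48611851 → 395647783/48611851
APPEND 16: p_7 = 16·395647783 + 11295953 = 6341660481, q_7 = 16·48611851 + 1387894 = 779177510 → 6341660481/779177510
APPEND 35: p_8 = 35·6341660481 + 395647783 = 222353764618, q_8 = 35·779177510 + 48611851 = 27319824701 → 222353764618/27319824701
APPEND 22: p_9 = 22·222353764618 + 6341660481 = 4898124482077, q_9 = 22·27319824701 + 779177510 = 601815320932 → 4898124482077/601815320932
APPEND 32: p_10 = 32·4898124482077 + 222353764618 = 156962337191082, q_10 = 32·601815320932 + 27319824701 = 19285410094525 → 156962337191082/19285410094525
APPEND 36: p_11 = 36·156962337191082 + 4898124482077 = 5655542263361029, q_11 = 36·19285410094525 + 601815320932 = 694876578723832 → 5655542263361029/694876578723832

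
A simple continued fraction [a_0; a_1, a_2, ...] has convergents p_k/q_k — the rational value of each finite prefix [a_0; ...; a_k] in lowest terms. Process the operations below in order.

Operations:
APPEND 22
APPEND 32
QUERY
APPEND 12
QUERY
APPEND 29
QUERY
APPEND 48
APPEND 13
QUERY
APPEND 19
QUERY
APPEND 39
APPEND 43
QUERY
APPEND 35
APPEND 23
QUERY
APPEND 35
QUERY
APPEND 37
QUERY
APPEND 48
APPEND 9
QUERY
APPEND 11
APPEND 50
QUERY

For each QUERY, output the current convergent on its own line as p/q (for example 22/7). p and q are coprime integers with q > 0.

APPEND 22: p_0 = 22·1 + 0 = 22, q_0 = 22·0 + 1 = 1 → 22/1
APPEND 32: p_1 = 32·22 + 1 = 705, q_1 = 32·1 + 0 = 32 → 705/32
APPEND 12: p_2 = 12·705 + 22 = 8482, q_2 = 12·32 + 1 = 385 → 8482/385
APPEND 29: p_3 = 29·8482 + 705 = 246683, q_3 = 29·385 + 32 = 11197 → 246683/11197
APPEND 48: p_4 = 48·246683 + 8482 = 11849266, q_4 = 48·11197 + 385 = 537841 → 11849266/537841
APPEND 13: p_5 = 13·11849266 + 246683 = 154287141, q_5 = 13·537841 + 11197 = 7003130 → 154287141/7003130
APPEND 19: p_6 = 19·154287141 + 11849266 = 2943304945, q_6 = 19·7003130 + 537841 = 133597311 → 2943304945/133597311
APPEND 39: p_7 = 39·2943304945 + 154287141 = 114943179996, q_7 = 39·133597311 + 7003130 = 5217298259 → 114943179996/5217298259
APPEND 43: p_8 = 43·114943179996 + 2943304945 = 4945500044773, q_8 = 43·5217298259 + 133597311 = 224477422448 → 4945500044773/224477422448
APPEND 35: p_9 = 35·4945500044773 + 114943179996 = 173207444747051, q_9 = 35·224477422448 + 5217298259 = 7861927083939 → 173207444747051/7861927083939
APPEND 23: p_10 = 23·173207444747051 + 4945500044773 = 3988716729226946, q_10 = 23·7861927083939 + 224477422448 = 181048800353045 → 3988716729226946/181048800353045
APPEND 35: p_11 = 35·3988716729226946 + 173207444747051 = 139778292967690161, q_11 = 35·181048800353045 + 7861927083939 = 6344569939440514 → 139778292967690161/6344569939440514
APPEND 37: p_12 = 37·139778292967690161 + 3988716729226946 = 5175785556533762903, q_12 = 37·6344569939440514 + 181048800353045 = 234930136559652063 → 5175785556533762903/234930136559652063
APPEND 48: p_13 = 48·5175785556533762903 + 139778292967690161 = 248577485006588309505, q_13 = 48·234930136559652063 + 6344569939440514 = 11282991124802739538 → 248577485006588309505/11282991124802739538
APPEND 9: p_14 = 9·248577485006588309505 + 5175785556533762903 = 2242373150615828548448, q_14 = 9·11282991124802739538 + 234930136559652063 = 101781850259784307905 → 2242373150615828548448/101781850259784307905
APPEND 11: p_15 = 11·2242373150615828548448 + 248577485006588309505 = 24914682141780702342433, q_15 = 11·101781850259784307905 + 11282991124802739538 = 1130883343982430126493 → 24914682141780702342433/1130883343982430126493
APPEND 50: p_16 = 50·24914682141780702342433 + 2242373150615828548448 = 1247976480239650945670098, q_16 = 50·1130883343982430126493 + 101781850259784307905 = 56645949049381290632555 → 1247976480239650945670098/56645949049381290632555

705/32
8482/385
246683/11197
154287141/7003130
2943304945/133597311
4945500044773/224477422448
3988716729226946/181048800353045
139778292967690161/6344569939440514
5175785556533762903/234930136559652063
2242373150615828548448/101781850259784307905
1247976480239650945670098/56645949049381290632555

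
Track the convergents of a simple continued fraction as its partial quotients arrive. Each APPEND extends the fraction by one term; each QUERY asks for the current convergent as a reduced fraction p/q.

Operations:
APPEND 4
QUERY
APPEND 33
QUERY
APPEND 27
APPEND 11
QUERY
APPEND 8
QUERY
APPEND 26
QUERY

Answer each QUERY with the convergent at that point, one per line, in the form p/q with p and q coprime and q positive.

APPEND 4: p_0 = 4·1 + 0 = 4, q_0 = 4·0 + 1 = 1 → 4/1
APPEND 33: p_1 = 33·4 + 1 = 133, q_1 = 33·1 + 0 = 33 → 133/33
APPEND 27: p_2 = 27·133 + 4 = 3595, q_2 = 27·33 + 1 = 892 → 3595/892
APPEND 11: p_3 = 11·3595 + 133 = 39678, q_3 = 11·892 + 33 = 9845 → 39678/9845
APPEND 8: p_4 = 8·39678 + 3595 = 321019, q_4 = 8·9845 + 892 = 79652 → 321019/79652
APPEND 26: p_5 = 26·321019 + 39678 = 8386172, q_5 = 26·79652 + 9845 = 2080797 → 8386172/2080797

4/1
133/33
39678/9845
321019/79652
8386172/2080797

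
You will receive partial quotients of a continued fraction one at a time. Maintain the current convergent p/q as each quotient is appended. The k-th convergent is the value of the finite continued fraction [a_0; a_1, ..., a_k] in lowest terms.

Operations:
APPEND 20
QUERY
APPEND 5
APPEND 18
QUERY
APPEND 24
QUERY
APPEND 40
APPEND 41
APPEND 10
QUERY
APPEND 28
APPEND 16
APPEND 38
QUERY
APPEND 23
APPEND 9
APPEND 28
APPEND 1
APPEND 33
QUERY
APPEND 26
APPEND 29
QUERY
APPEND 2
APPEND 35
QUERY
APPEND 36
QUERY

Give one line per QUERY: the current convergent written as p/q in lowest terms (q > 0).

APPEND 20: p_0 = 20·1 + 0 = 20, q_0 = 20·0 + 1 = 1 → 20/1
APPEND 5: p_1 = 5·20 + 1 = 101, q_1 = 5·1 + 0 = 5 → 101/5
APPEND 18: p_2 = 18·101 + 20 = 1838, q_2 = 18·5 + 1 = 91 → 1838/91
APPEND 24: p_3 = 24·1838 + 101 = 44213, q_3 = 24·91 + 5 = 2189 → 44213/2189
APPEND 40: p_4 = 40·44213 + 1838 = 1770358, q_4 = 40·2189 + 91 = 87651 → 1770358/87651
APPEND 41: p_5 = 41·1770358 + 44213 = 72628891, q_5 = 41·87651 + 2189 = 3595880 → 72628891/3595880
APPEND 10: p_6 = 10·72628891 + 1770358 = 728059268, q_6 = 10·3595880 + 87651 = 36046451 → 728059268/36046451
APPEND 28: p_7 = 28·728059268 + 72628891 = 20458288395, q_7 = 28·36046451 + 3595880 = 1012896508 → 20458288395/1012896508
APPEND 16: p_8 = 16·20458288395 + 728059268 = 328060673588, q_8 = 16·1012896508 + 36046451 = 16242390579 → 328060673588/16242390579
APPEND 38: p_9 = 38·328060673588 + 20458288395 = 12486763884739, q_9 = 38·16242390579 + 1012896508 = 618223738510 → 12486763884739/618223738510
APPEND 23: p_10 = 23·12486763884739 + 328060673588 = 287523630022585, q_10 = 23·618223738510 + 16242390579 = 14235388376309 → 287523630022585/14235388376309
APPEND 9: p_11 = 9·287523630022585 + 12486763884739 = 2600199434088004, q_11 = 9·14235388376309 + 618223738510 = 128736719125291 → 2600199434088004/128736719125291
APPEND 28: p_12 = 28·2600199434088004 + 287523630022585 = 73093107784486697, q_12 = 28·128736719125291 + 14235388376309 = 3618863523884457 → 73093107784486697/3618863523884457
APPEND 1: p_13 = 1·73093107784486697 + 2600199434088004 = 75693307218574701, q_13 = 1·3618863523884457 + 128736719125291 = 3747600243009748 → 75693307218574701/3747600243009748
APPEND 33: p_14 = 33·75693307218574701 + 73093107784486697 = 2570972245997451830, q_14 = 33·3747600243009748 + 3618863523884457 = 127289671543206141 → 2570972245997451830/127289671543206141
APPEND 26: p_15 = 26·2570972245997451830 + 75693307218574701 = 66920971703152322281, q_15 = 26·127289671543206141 + 3747600243009748 = 3313279060366369414 → 66920971703152322281/3313279060366369414
APPEND 29: p_16 = 29·66920971703152322281 + 2570972245997451830 = 1943279151637414797979, q_16 = 29·3313279060366369414 + 127289671543206141 = 96212382422167919147 → 1943279151637414797979/96212382422167919147
APPEND 2: p_17 = 2·1943279151637414797979 + 66920971703152322281 = 3953479274977981918239, q_17 = 2·96212382422167919147 + 3313279060366369414 = 195738043904702207708 → 3953479274977981918239/195738043904702207708
APPEND 35: p_18 = 35·3953479274977981918239 + 1943279151637414797979 = 140315053775866781936344, q_18 = 35·195738043904702207708 + 96212382422167919147 = 6947043919086745188927 → 140315053775866781936344/6947043919086745188927
APPEND 36: p_19 = 36·140315053775866781936344 + 3953479274977981918239 = 5055295415206182131626623, q_19 = 36·6947043919086745188927 + 195738043904702207708 = 250289319131027529009080 → 5055295415206182131626623/250289319131027529009080

20/1
1838/91
44213/2189
728059268/36046451
12486763884739/618223738510
2570972245997451830/127289671543206141
1943279151637414797979/96212382422167919147
140315053775866781936344/6947043919086745188927
5055295415206182131626623/250289319131027529009080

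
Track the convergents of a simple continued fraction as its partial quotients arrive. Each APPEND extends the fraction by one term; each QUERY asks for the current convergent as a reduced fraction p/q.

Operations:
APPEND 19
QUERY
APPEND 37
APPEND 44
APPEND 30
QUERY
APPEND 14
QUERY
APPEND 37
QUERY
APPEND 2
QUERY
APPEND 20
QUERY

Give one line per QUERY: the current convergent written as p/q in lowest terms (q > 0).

19/1
930554/48907
13058751/686327
484104341/25443006
981267433/51572339
20109453001/1056889786

APPEND 19: p_0 = 19·1 + 0 = 19, q_0 = 19·0 + 1 = 1 → 19/1
APPEND 37: p_1 = 37·19 + 1 = 704, q_1 = 37·1 + 0 = 37 → 704/37
APPEND 44: p_2 = 44·704 + 19 = 30995, q_2 = 44·37 + 1 = 1629 → 30995/1629
APPEND 30: p_3 = 30·30995 + 704 = 930554, q_3 = 30·1629 + 37 = 48907 → 930554/48907
APPEND 14: p_4 = 14·930554 + 30995 = 13058751, q_4 = 14·48907 + 1629 = 686327 → 13058751/686327
APPEND 37: p_5 = 37·13058751 + 930554 = 484104341, q_5 = 37·686327 + 48907 = 25443006 → 484104341/25443006
APPEND 2: p_6 = 2·484104341 + 13058751 = 981267433, q_6 = 2·25443006 + 686327 = 51572339 → 981267433/51572339
APPEND 20: p_7 = 20·981267433 + 484104341 = 20109453001, q_7 = 20·51572339 + 25443006 = 1056889786 → 20109453001/1056889786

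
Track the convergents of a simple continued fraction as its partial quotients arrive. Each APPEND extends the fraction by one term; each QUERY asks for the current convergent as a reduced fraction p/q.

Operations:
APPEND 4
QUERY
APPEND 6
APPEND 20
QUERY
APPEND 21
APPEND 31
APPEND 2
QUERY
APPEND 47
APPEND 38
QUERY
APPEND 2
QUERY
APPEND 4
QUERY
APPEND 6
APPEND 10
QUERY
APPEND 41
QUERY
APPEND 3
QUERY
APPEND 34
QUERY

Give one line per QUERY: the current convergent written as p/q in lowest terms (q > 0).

APPEND 4: p_0 = 4·1 + 0 = 4, q_0 = 4·0 + 1 = 1 → 4/1
APPEND 6: p_1 = 6·4 + 1 = 25, q_1 = 6·1 + 0 = 6 → 25/6
APPEND 20: p_2 = 20·25 + 4 = 504, q_2 = 20·6 + 1 = 121 → 504/121
APPEND 21: p_3 = 21·504 + 25 = 10609, q_3 = 21·121 + 6 = 2547 → 10609/2547
APPEND 31: p_4 = 31·10609 + 504 = 329383, q_4 = 31·2547 + 121 = 79078 → 329383/79078
APPEND 2: p_5 = 2·329383 + 10609 = 669375, q_5 = 2·79078 + 2547 = 160703 → 669375/160703
APPEND 47: p_6 = 47·669375 + 329383 = 31790008, q_6 = 47·160703 + 79078 = 7632119 → 31790008/7632119
APPEND 38: p_7 = 38·31790008 + 669375 = 1208689679, q_7 = 38·7632119 + 160703 = 290181225 → 1208689679/290181225
APPEND 2: p_8 = 2·1208689679 + 31790008 = 2449169366, q_8 = 2·290181225 + 7632119 = 587994569 → 2449169366/587994569
APPEND 4: p_9 = 4·2449169366 + 1208689679 = 11005367143, q_9 = 4·587994569 + 290181225 = 2642159501 → 11005367143/2642159501
APPEND 6: p_10 = 6·11005367143 + 2449169366 = 68481372224, q_10 = 6·2642159501 + 587994569 = 16440951575 → 68481372224/16440951575
APPEND 10: p_11 = 10·68481372224 + 11005367143 = 695819089383, q_11 = 10·16440951575 + 2642159501 = 167051675251 → 695819089383/167051675251
APPEND 41: p_12 = 41·695819089383 + 68481372224 = 28597064036927, q_12 = 41·167051675251 + 16440951575 = 6865559636866 → 28597064036927/6865559636866
APPEND 3: p_13 = 3·28597064036927 + 695819089383 = 86487011200164, q_13 = 3·6865559636866 + 167051675251 = 20763730585849 → 86487011200164/20763730585849
APPEND 34: p_14 = 34·86487011200164 + 28597064036927 = 2969155444842503, q_14 = 34·20763730585849 + 6865559636866 = 712832399555732 → 2969155444842503/712832399555732

4/1
504/121
669375/160703
1208689679/290181225
2449169366/587994569
11005367143/2642159501
695819089383/167051675251
28597064036927/6865559636866
86487011200164/20763730585849
2969155444842503/712832399555732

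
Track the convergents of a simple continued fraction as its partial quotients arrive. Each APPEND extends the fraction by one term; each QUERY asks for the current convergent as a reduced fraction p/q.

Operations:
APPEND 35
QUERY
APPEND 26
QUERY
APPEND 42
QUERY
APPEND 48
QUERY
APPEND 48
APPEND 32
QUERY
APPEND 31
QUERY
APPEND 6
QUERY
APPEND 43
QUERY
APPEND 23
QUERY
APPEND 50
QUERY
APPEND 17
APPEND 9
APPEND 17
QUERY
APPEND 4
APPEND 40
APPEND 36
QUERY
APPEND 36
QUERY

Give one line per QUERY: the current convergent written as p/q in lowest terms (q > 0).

35/1
911/26
38297/1093
1839167/52490
2828025183/80712106
87757098986/2504595899
529370619099/15108287500
22850693720243/652160958399
526095326184688/15014810330677
26327617002954643/751392677492249
69454289483017926257/1982231985983000373
408684168731382938155974/11663884800409595657999
14723974582451607286831001/420223626148713778045577

APPEND 35: p_0 = 35·1 + 0 = 35, q_0 = 35·0 + 1 = 1 → 35/1
APPEND 26: p_1 = 26·35 + 1 = 911, q_1 = 26·1 + 0 = 26 → 911/26
APPEND 42: p_2 = 42·911 + 35 = 38297, q_2 = 42·26 + 1 = 1093 → 38297/1093
APPEND 48: p_3 = 48·38297 + 911 = 1839167, q_3 = 48·1093 + 26 = 52490 → 1839167/52490
APPEND 48: p_4 = 48·1839167 + 38297 = 88318313, q_4 = 48·52490 + 1093 = 2520613 → 88318313/2520613
APPEND 32: p_5 = 32·88318313 + 1839167 = 2828025183, q_5 = 32·2520613 + 52490 = 80712106 → 2828025183/80712106
APPEND 31: p_6 = 31·2828025183 + 88318313 = 87757098986, q_6 = 31·80712106 + 2520613 = 2504595899 → 87757098986/2504595899
APPEND 6: p_7 = 6·87757098986 + 2828025183 = 529370619099, q_7 = 6·2504595899 + 80712106 = 15108287500 → 529370619099/15108287500
APPEND 43: p_8 = 43·529370619099 + 87757098986 = 22850693720243, q_8 = 43·15108287500 + 2504595899 = 652160958399 → 22850693720243/652160958399
APPEND 23: p_9 = 23·22850693720243 + 529370619099 = 526095326184688, q_9 = 23·652160958399 + 15108287500 = 15014810330677 → 526095326184688/15014810330677
APPEND 50: p_10 = 50·526095326184688 + 22850693720243 = 26327617002954643, q_10 = 50·15014810330677 + 652160958399 = 751392677492249 → 26327617002954643/751392677492249
APPEND 17: p_11 = 17·26327617002954643 + 526095326184688 = 448095584376413619, q_11 = 17·751392677492249 + 15014810330677 = 12788690327698910 → 448095584376413619/12788690327698910
APPEND 9: p_12 = 9·448095584376413619 + 26327617002954643 = 4059187876390677214, q_12 = 9·12788690327698910 + 751392677492249 = 115849605626782439 → 4059187876390677214/115849605626782439
APPEND 17: p_13 = 17·4059187876390677214 + 448095584376413619 = 69454289483017926257, q_13 = 17·115849605626782439 + 12788690327698910 = 1982231985983000373 → 69454289483017926257/1982231985983000373
APPEND 4: p_14 = 4·69454289483017926257 + 4059187876390677214 = 281876345808462382242, q_14 = 4·1982231985983000373 + 115849605626782439 = 8044777549558783931 → 281876345808462382242/8044777549558783931
APPEND 40: p_15 = 40·281876345808462382242 + 69454289483017926257 = 11344508121821513215937, q_15 = 40·8044777549558783931 + 1982231985983000373 = 323773333968334357613 → 11344508121821513215937/323773333968334357613
APPEND 36: p_16 = 36·11344508121821513215937 + 281876345808462382242 = 408684168731382938155974, q_16 = 36·323773333968334357613 + 8044777549558783931 = 11663884800409595657999 → 408684168731382938155974/11663884800409595657999
APPEND 36: p_17 = 36·408684168731382938155974 + 11344508121821513215937 = 14723974582451607286831001, q_17 = 36·11663884800409595657999 + 323773333968334357613 = 420223626148713778045577 → 14723974582451607286831001/420223626148713778045577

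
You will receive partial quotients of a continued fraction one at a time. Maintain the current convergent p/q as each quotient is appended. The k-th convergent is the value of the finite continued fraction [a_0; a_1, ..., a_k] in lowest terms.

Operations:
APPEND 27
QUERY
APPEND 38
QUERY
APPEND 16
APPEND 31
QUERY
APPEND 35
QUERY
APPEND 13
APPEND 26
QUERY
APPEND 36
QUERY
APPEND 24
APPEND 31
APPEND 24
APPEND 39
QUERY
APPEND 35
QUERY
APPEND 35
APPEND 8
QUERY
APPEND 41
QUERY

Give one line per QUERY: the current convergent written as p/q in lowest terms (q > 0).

APPEND 27: p_0 = 27·1 + 0 = 27, q_0 = 27·0 + 1 = 1 → 27/1
APPEND 38: p_1 = 38·27 + 1 = 1027, q_1 = 38·1 + 0 = 38 → 1027/38
APPEND 16: p_2 = 16·1027 + 27 = 16459, q_2 = 16·38 + 1 = 609 → 16459/609
APPEND 31: p_3 = 31·16459 + 1027 = 511256, q_3 = 31·609 + 38 = 18917 → 511256/18917
APPEND 35: p_4 = 35·511256 + 16459 = 17910419, q_4 = 35·18917 + 609 = 662704 → 17910419/662704
APPEND 13: p_5 = 13·17910419 + 511256 = 233346703, q_5 = 13·662704 + 18917 = 8634069 → 233346703/8634069
APPEND 26: p_6 = 26·233346703 + 17910419 = 6084924697, q_6 = 26·8634069 + 662704 = 225148498 → 6084924697/225148498
APPEND 36: p_7 = 36·6084924697 + 233346703 = 219290635795, q_7 = 36·225148498 + 8634069 = 8113979997 → 219290635795/8113979997
APPEND 24: p_8 = 24·219290635795 + 6084924697 = 5269060183777, q_8 = 24·8113979997 + 225148498 = 194960668426 → 5269060183777/194960668426
APPEND 31: p_9 = 31·5269060183777 + 219290635795 = 163560156332882, q_9 = 31·194960668426 + 8113979997 = 6051894701203 → 163560156332882/6051894701203
APPEND 24: p_10 = 24·163560156332882 + 5269060183777 = 3930712812172945, q_10 = 24·6051894701203 + 194960668426 = 145440433497298 → 3930712812172945/145440433497298
APPEND 39: p_11 = 39·3930712812172945 + 163560156332882 = 153461359831077737, q_11 = 39·145440433497298 + 6051894701203 = 5678228801095825 → 153461359831077737/5678228801095825
APPEND 35: p_12 = 35·153461359831077737 + 3930712812172945 = 5375078306899893740, q_12 = 35·5678228801095825 + 145440433497298 = 198883448471851173 → 5375078306899893740/198883448471851173
APPEND 35: p_13 = 35·5375078306899893740 + 153461359831077737 = 188281202101327358637, q_13 = 35·198883448471851173 + 5678228801095825 = 6966598925315886880 → 188281202101327358637/6966598925315886880
APPEND 8: p_14 = 8·188281202101327358637 + 5375078306899893740 = 1511624695117518762836, q_14 = 8·6966598925315886880 + 198883448471851173 = 55931674850998946213 → 1511624695117518762836/55931674850998946213
APPEND 41: p_15 = 41·1511624695117518762836 + 188281202101327358637 = 62164893701919596634913, q_15 = 41·55931674850998946213 + 6966598925315886880 = 2300165267816272681613 → 62164893701919596634913/2300165267816272681613

27/1
1027/38
511256/18917
17910419/662704
6084924697/225148498
219290635795/8113979997
153461359831077737/5678228801095825
5375078306899893740/198883448471851173
1511624695117518762836/55931674850998946213
62164893701919596634913/2300165267816272681613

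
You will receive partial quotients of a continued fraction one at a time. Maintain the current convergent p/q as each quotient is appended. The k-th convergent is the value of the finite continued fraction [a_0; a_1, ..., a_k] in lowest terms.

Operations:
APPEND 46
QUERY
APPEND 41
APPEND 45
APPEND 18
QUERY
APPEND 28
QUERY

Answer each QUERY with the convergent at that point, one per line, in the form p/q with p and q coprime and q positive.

APPEND 46: p_0 = 46·1 + 0 = 46, q_0 = 46·0 + 1 = 1 → 46/1
APPEND 41: p_1 = 41·46 + 1 = 1887, q_1 = 41·1 + 0 = 41 → 1887/41
APPEND 45: p_2 = 45·1887 + 46 = 84961, q_2 = 45·41 + 1 = 1846 → 84961/1846
APPEND 18: p_3 = 18·84961 + 1887 = 1531185, q_3 = 18·1846 + 41 = 33269 → 1531185/33269
APPEND 28: p_4 = 28·1531185 + 84961 = 42958141, q_4 = 28·33269 + 1846 = 933378 → 42958141/933378

46/1
1531185/33269
42958141/933378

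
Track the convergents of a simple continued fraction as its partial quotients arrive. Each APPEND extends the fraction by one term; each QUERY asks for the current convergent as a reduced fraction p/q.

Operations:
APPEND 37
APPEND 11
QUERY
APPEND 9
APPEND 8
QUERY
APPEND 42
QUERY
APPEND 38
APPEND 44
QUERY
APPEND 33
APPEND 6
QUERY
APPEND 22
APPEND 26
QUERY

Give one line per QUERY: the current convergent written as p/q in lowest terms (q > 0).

APPEND 37: p_0 = 37·1 + 0 = 37, q_0 = 37·0 + 1 = 1 → 37/1
APPEND 11: p_1 = 11·37 + 1 = 408, q_1 = 11·1 + 0 = 11 → 408/11
APPEND 9: p_2 = 9·408 + 37 = 3709, q_2 = 9·11 + 1 = 100 → 3709/100
APPEND 8: p_3 = 8·3709 + 408 = 30080, q_3 = 8·100 + 11 = 811 → 30080/811
APPEND 42: p_4 = 42·30080 + 3709 = 1267069, q_4 = 42·811 + 100 = 34162 → 1267069/34162
APPEND 38: p_5 = 38·1267069 + 30080 = 48178702, q_5 = 38·34162 + 811 = 1298967 → 48178702/1298967
APPEND 44: p_6 = 44·48178702 + 1267069 = 2121129957, q_6 = 44·1298967 + 34162 = 57188710 → 2121129957/57188710
APPEND 33: p_7 = 33·2121129957 + 48178702 = 70045467283, q_7 = 33·57188710 + 1298967 = 1888526397 → 70045467283/1888526397
APPEND 6: p_8 = 6·70045467283 + 2121129957 = 422393933655, q_8 = 6·1888526397 + 57188710 = 11388347092 → 422393933655/11388347092
APPEND 22: p_9 = 22·422393933655 + 70045467283 = 9362712007693, q_9 = 22·11388347092 + 1888526397 = 252432162421 → 9362712007693/252432162421
APPEND 26: p_10 = 26·9362712007693 + 422393933655 = 243852906133673, q_10 = 26·252432162421 + 11388347092 = 6574624570038 → 243852906133673/6574624570038

408/11
30080/811
1267069/34162
2121129957/57188710
422393933655/11388347092
243852906133673/6574624570038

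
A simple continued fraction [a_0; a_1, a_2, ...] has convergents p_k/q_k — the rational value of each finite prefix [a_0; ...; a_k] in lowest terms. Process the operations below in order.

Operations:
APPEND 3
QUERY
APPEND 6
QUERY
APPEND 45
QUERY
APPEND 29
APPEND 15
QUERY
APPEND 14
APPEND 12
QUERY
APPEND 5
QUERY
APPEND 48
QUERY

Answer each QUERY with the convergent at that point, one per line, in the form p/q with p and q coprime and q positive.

APPEND 3: p_0 = 3·1 + 0 = 3, q_0 = 3·0 + 1 = 1 → 3/1
APPEND 6: p_1 = 6·3 + 1 = 19, q_1 = 6·1 + 0 = 6 → 19/6
APPEND 45: p_2 = 45·19 + 3 = 858, q_2 = 45·6 + 1 = 271 → 858/271
APPEND 29: p_3 = 29·858 + 19 = 24901, q_3 = 29·271 + 6 = 7865 → 24901/7865
APPEND 15: p_4 = 15·24901 + 858 = 374373, q_4 = 15·7865 + 271 = 118246 → 374373/118246
APPEND 14: p_5 = 14·374373 + 24901 = 5266123, q_5 = 14·118246 + 7865 = 1663309 → 5266123/1663309
APPEND 12: p_6 = 12·5266123 + 374373 = 63567849, q_6 = 12·1663309 + 118246 = 20077954 → 63567849/20077954
APPEND 5: p_7 = 5·63567849 + 5266123 = 323105368, q_7 = 5·20077954 + 1663309 = 102053079 → 323105368/102053079
APPEND 48: p_8 = 48·323105368 + 63567849 = 15572625513, q_8 = 48·102053079 + 20077954 = 4918625746 → 15572625513/4918625746

3/1
19/6
858/271
374373/118246
63567849/20077954
323105368/102053079
15572625513/4918625746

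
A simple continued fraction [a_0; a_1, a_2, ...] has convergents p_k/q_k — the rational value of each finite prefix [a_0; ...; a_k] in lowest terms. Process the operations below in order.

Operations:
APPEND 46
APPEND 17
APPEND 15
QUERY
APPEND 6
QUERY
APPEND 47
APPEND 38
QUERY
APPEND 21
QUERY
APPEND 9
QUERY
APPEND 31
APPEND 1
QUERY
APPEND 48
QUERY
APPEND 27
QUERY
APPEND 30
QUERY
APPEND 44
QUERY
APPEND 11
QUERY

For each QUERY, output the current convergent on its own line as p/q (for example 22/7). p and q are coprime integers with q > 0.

APPEND 46: p_0 = 46·1 + 0 = 46, q_0 = 46·0 + 1 = 1 → 46/1
APPEND 17: p_1 = 17·46 + 1 = 783, q_1 = 17·1 + 0 = 17 → 783/17
APPEND 15: p_2 = 15·783 + 46 = 11791, q_2 = 15·17 + 1 = 256 → 11791/256
APPEND 6: p_3 = 6·11791 + 783 = 71529, q_3 = 6·256 + 17 = 1553 → 71529/1553
APPEND 47: p_4 = 47·71529 + 11791 = 3373654, q_4 = 47·1553 + 256 = 73247 → 3373654/73247
APPEND 38: p_5 = 38·3373654 + 71529 = 128270381, q_5 = 38·73247 + 1553 = 2784939 → 128270381/2784939
APPEND 21: p_6 = 21·128270381 + 3373654 = 2697051655, q_6 = 21·2784939 + 73247 = 58556966 → 2697051655/58556966
APPEND 9: p_7 = 9·2697051655 + 128270381 = 24401735276, q_7 = 9·58556966 + 2784939 = 529797633 → 24401735276/529797633
APPEND 31: p_8 = 31·24401735276 + 2697051655 = 759150845211, q_8 = 31·529797633 + 58556966 = 16482283589 → 759150845211/16482283589
APPEND 1: p_9 = 1·759150845211 + 24401735276 = 783552580487, q_9 = 1·16482283589 + 529797633 = 17012081222 → 783552580487/17012081222
APPEND 48: p_10 = 48·783552580487 + 759150845211 = 38369674708587, q_10 = 48·17012081222 + 16482283589 = 833062182245 → 38369674708587/833062182245
APPEND 27: p_11 = 27·38369674708587 + 783552580487 = 1036764769712336, q_11 = 27·833062182245 + 17012081222 = 22509691001837 → 1036764769712336/22509691001837
APPEND 30: p_12 = 30·1036764769712336 + 38369674708587 = 31141312766078667, q_12 = 30·22509691001837 + 833062182245 = 676123792237355 → 31141312766078667/676123792237355
APPEND 44: p_13 = 44·31141312766078667 + 1036764769712336 = 1371254526477173684, q_13 = 44·676123792237355 + 22509691001837 = 29771956549445457 → 1371254526477173684/29771956549445457
APPEND 11: p_14 = 11·1371254526477173684 + 31141312766078667 = 15114941104014989191, q_14 = 11·29771956549445457 + 676123792237355 = 328167645836137382 → 15114941104014989191/328167645836137382

11791/256
71529/1553
128270381/2784939
2697051655/58556966
24401735276/529797633
783552580487/17012081222
38369674708587/833062182245
1036764769712336/22509691001837
31141312766078667/676123792237355
1371254526477173684/29771956549445457
15114941104014989191/328167645836137382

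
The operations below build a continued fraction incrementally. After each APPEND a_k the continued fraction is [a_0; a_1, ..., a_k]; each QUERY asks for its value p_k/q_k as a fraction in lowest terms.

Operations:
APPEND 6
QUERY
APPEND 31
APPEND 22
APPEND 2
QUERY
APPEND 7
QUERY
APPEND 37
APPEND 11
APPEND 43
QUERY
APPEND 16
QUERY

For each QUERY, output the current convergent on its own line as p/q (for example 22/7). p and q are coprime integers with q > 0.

APPEND 6: p_0 = 6·1 + 0 = 6, q_0 = 6·0 + 1 = 1 → 6/1
APPEND 31: p_1 = 31·6 + 1 = 187, q_1 = 31·1 + 0 = 31 → 187/31
APPEND 22: p_2 = 22·187 + 6 = 4120, q_2 = 22·31 + 1 = 683 → 4120/683
APPEND 2: p_3 = 2·4120 + 187 = 8427, q_3 = 2·683 + 31 = 1397 → 8427/1397
APPEND 7: p_4 = 7·8427 + 4120 = 63109, q_4 = 7·1397 + 683 = 10462 → 63109/10462
APPEND 37: p_5 = 37·63109 + 8427 = 2343460, q_5 = 37·10462 + 1397 = 388491 → 2343460/388491
APPEND 11: p_6 = 11·2343460 + 63109 = 25841169, q_6 = 11·388491 + 10462 = 4283863 → 25841169/4283863
APPEND 43: p_7 = 43·25841169 + 2343460 = 1113513727, q_7 = 43·4283863 + 388491 = 184594600 → 1113513727/184594600
APPEND 16: p_8 = 16·1113513727 + 25841169 = 17842060801, q_8 = 16·184594600 + 4283863 = 2957797463 → 17842060801/2957797463

6/1
8427/1397
63109/10462
1113513727/184594600
17842060801/2957797463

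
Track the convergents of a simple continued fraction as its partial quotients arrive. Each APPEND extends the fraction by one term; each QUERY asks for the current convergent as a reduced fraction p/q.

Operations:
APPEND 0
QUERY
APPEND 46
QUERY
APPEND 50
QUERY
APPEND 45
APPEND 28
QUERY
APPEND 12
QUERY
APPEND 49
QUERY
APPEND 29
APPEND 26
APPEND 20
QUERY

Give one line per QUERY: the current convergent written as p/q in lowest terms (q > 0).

APPEND 0: p_0 = 0·1 + 0 = 0, q_0 = 0·0 + 1 = 1 → 0/1
APPEND 46: p_1 = 46·0 + 1 = 1, q_1 = 46·1 + 0 = 46 → 1/46
APPEND 50: p_2 = 50·1 + 0 = 50, q_2 = 50·46 + 1 = 2301 → 50/2301
APPEND 45: p_3 = 45·50 + 1 = 2251, q_3 = 45·2301 + 46 = 103591 → 2251/103591
APPEND 28: p_4 = 28·2251 + 50 = 63078, q_4 = 28·103591 + 2301 = 2902849 → 63078/2902849
APPEND 12: p_5 = 12·63078 + 2251 = 759187, q_5 = 12·2902849 + 103591 = 34937779 → 759187/34937779
APPEND 49: p_6 = 49·759187 + 63078 = 37263241, q_6 = 49·34937779 + 2902849 = 1714854020 → 37263241/1714854020
APPEND 29: p_7 = 29·37263241 + 759187 = 1081393176, q_7 = 29·1714854020 + 34937779 = 49765704359 → 1081393176/49765704359
APPEND 26: p_8 = 26·1081393176 + 37263241 = 28153485817, q_8 = 26·49765704359 + 1714854020 = 1295623167354 → 28153485817/1295623167354
APPEND 20: p_9 = 20·28153485817 + 1081393176 = 564151109516, q_9 = 20·1295623167354 + 49765704359 = 25962229051439 → 564151109516/25962229051439

0/1
1/46
50/2301
63078/2902849
759187/34937779
37263241/1714854020
564151109516/25962229051439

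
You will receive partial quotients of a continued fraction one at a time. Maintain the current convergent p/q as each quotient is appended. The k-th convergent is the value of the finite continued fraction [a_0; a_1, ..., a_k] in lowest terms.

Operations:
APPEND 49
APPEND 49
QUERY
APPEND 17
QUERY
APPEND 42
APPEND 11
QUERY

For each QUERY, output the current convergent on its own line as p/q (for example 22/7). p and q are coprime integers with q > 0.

2402/49
40883/834
18955251/386681

APPEND 49: p_0 = 49·1 + 0 = 49, q_0 = 49·0 + 1 = 1 → 49/1
APPEND 49: p_1 = 49·49 + 1 = 2402, q_1 = 49·1 + 0 = 49 → 2402/49
APPEND 17: p_2 = 17·2402 + 49 = 40883, q_2 = 17·49 + 1 = 834 → 40883/834
APPEND 42: p_3 = 42·40883 + 2402 = 1719488, q_3 = 42·834 + 49 = 35077 → 1719488/35077
APPEND 11: p_4 = 11·1719488 + 40883 = 18955251, q_4 = 11·35077 + 834 = 386681 → 18955251/386681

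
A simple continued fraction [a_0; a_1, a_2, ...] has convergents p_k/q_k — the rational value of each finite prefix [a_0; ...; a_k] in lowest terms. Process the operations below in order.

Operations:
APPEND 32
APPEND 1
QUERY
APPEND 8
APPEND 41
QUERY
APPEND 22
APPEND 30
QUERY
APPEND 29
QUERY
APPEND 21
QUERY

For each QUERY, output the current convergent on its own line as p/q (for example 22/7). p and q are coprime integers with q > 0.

APPEND 32: p_0 = 32·1 + 0 = 32, q_0 = 32·0 + 1 = 1 → 32/1
APPEND 1: p_1 = 1·32 + 1 = 33, q_1 = 1·1 + 0 = 1 → 33/1
APPEND 8: p_2 = 8·33 + 32 = 296, q_2 = 8·1 + 1 = 9 → 296/9
APPEND 41: p_3 = 41·296 + 33 = 12169, q_3 = 41·9 + 1 = 370 → 12169/370
APPEND 22: p_4 = 22·12169 + 296 = 268014, q_4 = 22·370 + 9 = 8149 → 268014/8149
APPEND 30: p_5 = 30·268014 + 12169 = 8052589, q_5 = 30·8149 + 370 = 244840 → 8052589/244840
APPEND 29: p_6 = 29·8052589 + 268014 = 233793095, q_6 = 29·244840 + 8149 = 7108509 → 233793095/7108509
APPEND 21: p_7 = 21·233793095 + 8052589 = 4917707584, q_7 = 21·7108509 + 244840 = 149523529 → 4917707584/149523529

33/1
12169/370
8052589/244840
233793095/7108509
4917707584/149523529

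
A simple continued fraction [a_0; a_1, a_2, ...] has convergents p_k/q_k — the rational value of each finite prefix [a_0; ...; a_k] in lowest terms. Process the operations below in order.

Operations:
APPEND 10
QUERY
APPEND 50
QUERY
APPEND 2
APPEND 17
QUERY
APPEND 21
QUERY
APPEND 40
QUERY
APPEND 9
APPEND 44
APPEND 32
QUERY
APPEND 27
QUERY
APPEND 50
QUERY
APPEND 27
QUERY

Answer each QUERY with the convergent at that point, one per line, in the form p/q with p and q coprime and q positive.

10/1
501/50
17705/1767
372817/37208
14930385/1490087
190335283658/18995902103
5144996425559/513482558472
257440156561608/25693123825703
6956029223588975/694227825852453

APPEND 10: p_0 = 10·1 + 0 = 10, q_0 = 10·0 + 1 = 1 → 10/1
APPEND 50: p_1 = 50·10 + 1 = 501, q_1 = 50·1 + 0 = 50 → 501/50
APPEND 2: p_2 = 2·501 + 10 = 1012, q_2 = 2·50 + 1 = 101 → 1012/101
APPEND 17: p_3 = 17·1012 + 501 = 17705, q_3 = 17·101 + 50 = 1767 → 17705/1767
APPEND 21: p_4 = 21·17705 + 1012 = 372817, q_4 = 21·1767 + 101 = 37208 → 372817/37208
APPEND 40: p_5 = 40·372817 + 17705 = 14930385, q_5 = 40·37208 + 1767 = 1490087 → 14930385/1490087
APPEND 9: p_6 = 9·14930385 + 372817 = 134746282, q_6 = 9·1490087 + 37208 = 13447991 → 134746282/13447991
APPEND 44: p_7 = 44·134746282 + 14930385 = 5943766793, q_7 = 44·13447991 + 1490087 = 593201691 → 5943766793/593201691
APPEND 32: p_8 = 32·5943766793 + 134746282 = 190335283658, q_8 = 32·593201691 + 13447991 = 18995902103 → 190335283658/18995902103
APPEND 27: p_9 = 27·190335283658 + 5943766793 = 5144996425559, q_9 = 27·18995902103 + 593201691 = 513482558472 → 5144996425559/513482558472
APPEND 50: p_10 = 50·5144996425559 + 190335283658 = 257440156561608, q_10 = 50·513482558472 + 18995902103 = 25693123825703 → 257440156561608/25693123825703
APPEND 27: p_11 = 27·257440156561608 + 5144996425559 = 6956029223588975, q_11 = 27·25693123825703 + 513482558472 = 694227825852453 → 6956029223588975/694227825852453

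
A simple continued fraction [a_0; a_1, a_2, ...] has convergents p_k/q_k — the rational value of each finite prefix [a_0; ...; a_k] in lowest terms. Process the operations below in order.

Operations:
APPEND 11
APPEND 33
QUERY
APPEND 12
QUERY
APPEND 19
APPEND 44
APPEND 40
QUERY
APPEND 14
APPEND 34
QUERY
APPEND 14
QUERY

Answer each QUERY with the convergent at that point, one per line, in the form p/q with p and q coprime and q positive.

364/33
4379/397
147333125/13357216
70403062751/6382739226
987709223503/89545683929

APPEND 11: p_0 = 11·1 + 0 = 11, q_0 = 11·0 + 1 = 1 → 11/1
APPEND 33: p_1 = 33·11 + 1 = 364, q_1 = 33·1 + 0 = 33 → 364/33
APPEND 12: p_2 = 12·364 + 11 = 4379, q_2 = 12·33 + 1 = 397 → 4379/397
APPEND 19: p_3 = 19·4379 + 364 = 83565, q_3 = 19·397 + 33 = 7576 → 83565/7576
APPEND 44: p_4 = 44·83565 + 4379 = 3681239, q_4 = 44·7576 + 397 = 333741 → 3681239/333741
APPEND 40: p_5 = 40·3681239 + 83565 = 147333125, q_5 = 40·333741 + 7576 = 13357216 → 147333125/13357216
APPEND 14: p_6 = 14·147333125 + 3681239 = 2066344989, q_6 = 14·13357216 + 333741 = 187334765 → 2066344989/187334765
APPEND 34: p_7 = 34·2066344989 + 147333125 = 70403062751, q_7 = 34·187334765 + 13357216 = 6382739226 → 70403062751/6382739226
APPEND 14: p_8 = 14·70403062751 + 2066344989 = 987709223503, q_8 = 14·6382739226 + 187334765 = 89545683929 → 987709223503/89545683929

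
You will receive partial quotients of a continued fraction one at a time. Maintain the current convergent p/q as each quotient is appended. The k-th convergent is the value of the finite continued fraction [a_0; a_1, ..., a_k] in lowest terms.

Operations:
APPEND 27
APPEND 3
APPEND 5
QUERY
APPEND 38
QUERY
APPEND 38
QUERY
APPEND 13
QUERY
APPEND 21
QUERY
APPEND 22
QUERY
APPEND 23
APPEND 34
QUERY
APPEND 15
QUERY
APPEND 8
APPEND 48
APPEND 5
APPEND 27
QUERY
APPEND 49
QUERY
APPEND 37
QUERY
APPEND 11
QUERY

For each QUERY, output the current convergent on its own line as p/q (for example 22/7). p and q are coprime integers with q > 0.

APPEND 27: p_0 = 27·1 + 0 = 27, q_0 = 27·0 + 1 = 1 → 27/1
APPEND 3: p_1 = 3·27 + 1 = 82, q_1 = 3·1 + 0 = 3 → 82/3
APPEND 5: p_2 = 5·82 + 27 = 437, q_2 = 5·3 + 1 = 16 → 437/16
APPEND 38: p_3 = 38·437 + 82 = 16688, q_3 = 38·16 + 3 = 611 → 16688/611
APPEND 38: p_4 = 38·16688 + 437 = 634581, q_4 = 38·611 + 16 = 23234 → 634581/23234
APPEND 13: p_5 = 13·634581 + 16688 = 8266241, q_5 = 13·23234 + 611 = 302653 → 8266241/302653
APPEND 21: p_6 = 21·8266241 + 634581 = 174225642, q_6 = 21·302653 + 23234 = 6378947 → 174225642/6378947
APPEND 22: p_7 = 22·174225642 + 8266241 = 3841230365, q_7 = 22·6378947 + 302653 = 140639487 → 3841230365/140639487
APPEND 23: p_8 = 23·3841230365 + 174225642 = 88522524037, q_8 = 23·140639487 + 6378947 = 3241087148 → 88522524037/3241087148
APPEND 34: p_9 = 34·88522524037 + 3841230365 = 3013607047623, q_9 = 34·3241087148 + 140639487 = 110337602519 → 3013607047623/110337602519
APPEND 15: p_10 = 15·3013607047623 + 88522524037 = 45292628238382, q_10 = 15·110337602519 + 3241087148 = 1658305124933 → 45292628238382/1658305124933
APPEND 8: p_11 = 8·45292628238382 + 3013607047623 = 365354632954679, q_11 = 8·1658305124933 + 110337602519 = 13376778601983 → 365354632954679/13376778601983
APPEND 48: p_12 = 48·365354632954679 + 45292628238382 = 17582315010062974, q_12 = 48·13376778601983 + 1658305124933 = 643743678020117 → 17582315010062974/643743678020117
APPEND 5: p_13 = 5·17582315010062974 + 365354632954679 = 88276929683269549, q_13 = 5·643743678020117 + 13376778601983 = 3232095168702568 → 88276929683269549/3232095168702568
APPEND 27: p_14 = 27·88276929683269549 + 17582315010062974 = 2401059416458340797, q_14 = 27·3232095168702568 + 643743678020117 = 87910313232989453 → 2401059416458340797/87910313232989453
APPEND 49: p_15 = 49·2401059416458340797 + 88276929683269549 = 117740188336141968602, q_15 = 49·87910313232989453 + 3232095168702568 = 4310837443585185765 → 117740188336141968602/4310837443585185765
APPEND 37: p_16 = 37·117740188336141968602 + 2401059416458340797 = 4358788027853711179071, q_16 = 37·4310837443585185765 + 87910313232989453 = 159588895725884862758 → 4358788027853711179071/159588895725884862758
APPEND 11: p_17 = 11·4358788027853711179071 + 117740188336141968602 = 48064408494726964938383, q_17 = 11·159588895725884862758 + 4310837443585185765 = 1759788690428318676103 → 48064408494726964938383/1759788690428318676103

437/16
16688/611
634581/23234
8266241/302653
174225642/6378947
3841230365/140639487
3013607047623/110337602519
45292628238382/1658305124933
2401059416458340797/87910313232989453
117740188336141968602/4310837443585185765
4358788027853711179071/159588895725884862758
48064408494726964938383/1759788690428318676103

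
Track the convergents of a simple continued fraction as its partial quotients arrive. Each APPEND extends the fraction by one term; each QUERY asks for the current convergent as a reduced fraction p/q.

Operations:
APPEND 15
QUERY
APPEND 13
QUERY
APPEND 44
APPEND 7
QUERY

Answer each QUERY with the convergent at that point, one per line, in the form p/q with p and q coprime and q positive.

15/1
196/13
60669/4024

APPEND 15: p_0 = 15·1 + 0 = 15, q_0 = 15·0 + 1 = 1 → 15/1
APPEND 13: p_1 = 13·15 + 1 = 196, q_1 = 13·1 + 0 = 13 → 196/13
APPEND 44: p_2 = 44·196 + 15 = 8639, q_2 = 44·13 + 1 = 573 → 8639/573
APPEND 7: p_3 = 7·8639 + 196 = 60669, q_3 = 7·573 + 13 = 4024 → 60669/4024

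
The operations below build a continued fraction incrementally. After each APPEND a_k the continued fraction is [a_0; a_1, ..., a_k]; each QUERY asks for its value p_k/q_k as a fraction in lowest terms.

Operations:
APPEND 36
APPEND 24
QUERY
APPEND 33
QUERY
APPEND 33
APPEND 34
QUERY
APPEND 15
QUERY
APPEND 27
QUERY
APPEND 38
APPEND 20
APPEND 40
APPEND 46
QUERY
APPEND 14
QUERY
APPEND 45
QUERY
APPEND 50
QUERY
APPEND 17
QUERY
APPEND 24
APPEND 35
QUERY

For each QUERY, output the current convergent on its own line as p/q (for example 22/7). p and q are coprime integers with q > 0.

APPEND 36: p_0 = 36·1 + 0 = 36, q_0 = 36·0 + 1 = 1 → 36/1
APPEND 24: p_1 = 24·36 + 1 = 865, q_1 = 24·1 + 0 = 24 → 865/24
APPEND 33: p_2 = 33·865 + 36 = 28581, q_2 = 33·24 + 1 = 793 → 28581/793
APPEND 33: p_3 = 33·28581 + 865 = 944038, q_3 = 33·793 + 24 = 26193 → 944038/26193
APPEND 34: p_4 = 34·944038 + 28581 = 32125873, q_4 = 34·26193 + 793 = 891355 → 32125873/891355
APPEND 15: p_5 = 15·32125873 + 944038 = 482832133, q_5 = 15·891355 + 26193 = 13396518 → 482832133/13396518
APPEND 27: p_6 = 27·482832133 + 32125873 = 13068593464, q_6 = 27·13396518 + 891355 = 362597341 → 13068593464/362597341
APPEND 38: p_7 = 38·13068593464 + 482832133 = 497089383765, q_7 = 38·362597341 + 13396518 = 13792095476 → 497089383765/13792095476
APPEND 20: p_8 = 20·497089383765 + 13068593464 = 9954856268764, q_8 = 20·13792095476 + 362597341 = 276204506861 → 9954856268764/276204506861
APPEND 40: p_9 = 40·9954856268764 + 497089383765 = 398691340134325, q_9 = 40·276204506861 + 13792095476 = 11061972369916 → 398691340134325/11061972369916
APPEND 46: p_10 = 46·398691340134325 + 9954856268764 = 18349756502447714, q_10 = 46·11061972369916 + 276204506861 = 509126933522997 → 18349756502447714/509126933522997
APPEND 14: p_11 = 14·18349756502447714 + 398691340134325 = 257295282374402321, q_11 = 14·509126933522997 + 11061972369916 = 7138839041691874 → 257295282374402321/7138839041691874
APPEND 45: p_12 = 45·257295282374402321 + 18349756502447714 = 11596637463350552159, q_12 = 45·7138839041691874 + 509126933522997 = 321756883809657327 → 11596637463350552159/321756883809657327
APPEND 50: p_13 = 50·11596637463350552159 + 257295282374402321 = 580089168449902010271, q_13 = 50·321756883809657327 + 7138839041691874 = 16094983029524558224 → 580089168449902010271/16094983029524558224
APPEND 17: p_14 = 17·580089168449902010271 + 11596637463350552159 = 9873112501111684726766, q_14 = 17·16094983029524558224 + 321756883809657327 = 273936468385727147135 → 9873112501111684726766/273936468385727147135
APPEND 24: p_15 = 24·9873112501111684726766 + 580089168449902010271 = 237534789195130335452655, q_15 = 24·273936468385727147135 + 16094983029524558224 = 6590570224286976089464 → 237534789195130335452655/6590570224286976089464
APPEND 35: p_16 = 35·237534789195130335452655 + 9873112501111684726766 = 8323590734330673425569691, q_16 = 35·6590570224286976089464 + 273936468385727147135 = 230943894318429890278375 → 8323590734330673425569691/230943894318429890278375

865/24
28581/793
32125873/891355
482832133/13396518
13068593464/362597341
18349756502447714/509126933522997
257295282374402321/7138839041691874
11596637463350552159/321756883809657327
580089168449902010271/16094983029524558224
9873112501111684726766/273936468385727147135
8323590734330673425569691/230943894318429890278375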